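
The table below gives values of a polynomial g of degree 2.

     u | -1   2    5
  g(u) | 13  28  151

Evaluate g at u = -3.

63

Using the Lagrange interpolation formula with nodes -1, 2, 5:
  L_0(u) = (u - 2)(u - 5) / 18
  L_1(u) = (u + 1)(u - 5) / -9
  L_2(u) = (u + 1)(u - 2) / 18
Then g(u) = 13·L_0(u) + 28·L_1(u) + 151·L_2(u).
Expanding and collecting terms gives g(u) = 6u^2 - u + 6.
Evaluating at u = -3: g(-3) = 63.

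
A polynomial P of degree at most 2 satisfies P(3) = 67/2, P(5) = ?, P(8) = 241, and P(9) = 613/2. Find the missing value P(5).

The 3 known points determine the degree-2 polynomial uniquely.
Write P(x) = ax^2 + bx + c. Substituting each data point gives a linear system:
  9a + 3b + c = 67/2
  64a + 8b + c = 241
  81a + 9b + c = 613/2
Solving the system yields a = 4, b = -5/2, c = 5.
So P(x) = 4x^2 - (5/2)x + 5.
Then P(5) = 185/2.

185/2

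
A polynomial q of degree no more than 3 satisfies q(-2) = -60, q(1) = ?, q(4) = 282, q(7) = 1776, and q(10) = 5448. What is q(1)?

On equispaced nodes a degree-3 polynomial has vanishing fourth forward difference, so
  q(-2) - 4·q(1) + 6·q(4) - 4·q(7) + q(10) = 0.
Substituting the known values and solving for q(1):
  -4·q(1) = 24
  q(1) = -6.

-6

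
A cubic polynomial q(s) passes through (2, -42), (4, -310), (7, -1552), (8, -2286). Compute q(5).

Using the Lagrange interpolation formula with nodes 2, 4, 7, 8:
  L_0(s) = (s - 4)(s - 7)(s - 8) / -60
  L_1(s) = (s - 2)(s - 7)(s - 8) / 24
  L_2(s) = (s - 2)(s - 4)(s - 8) / -15
  L_3(s) = (s - 2)(s - 4)(s - 7) / 24
Then q(s) = -42·L_0(s) - 310·L_1(s) - 1552·L_2(s) - 2286·L_3(s).
Expanding and collecting terms gives q(s) = -4s^3 - 4s^2 + 2s + 2.
Evaluating at s = 5: q(5) = -588.

-588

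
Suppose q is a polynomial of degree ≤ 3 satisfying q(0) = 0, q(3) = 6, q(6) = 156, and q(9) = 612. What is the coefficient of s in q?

Write q(s) = as^3 + bs^2 + cs + d. Substituting each data point gives a linear system:
  d = 0
  27a + 9b + 3c + d = 6
  216a + 36b + 6c + d = 156
  729a + 81b + 9c + d = 612
Solving the system yields a = 1, b = -1, c = -4, d = 0.
So q(s) = s^3 - s^2 - 4s.
The coefficient of s is -4.

-4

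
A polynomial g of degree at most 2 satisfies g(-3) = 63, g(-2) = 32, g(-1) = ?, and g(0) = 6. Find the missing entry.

13

The 3 known points determine the degree-2 polynomial uniquely.
Write g(n) = an^2 + bn + c. Substituting each data point gives a linear system:
  9a - 3b + c = 63
  4a - 2b + c = 32
  c = 6
Solving the system yields a = 6, b = -1, c = 6.
So g(n) = 6n^2 - n + 6.
Then g(-1) = 13.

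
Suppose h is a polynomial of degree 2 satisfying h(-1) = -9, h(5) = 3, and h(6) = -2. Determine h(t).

h(t) = -t^2 + 6t - 2

Using the Lagrange interpolation formula with nodes -1, 5, 6:
  L_0(t) = (t - 5)(t - 6) / 42
  L_1(t) = (t + 1)(t - 6) / -6
  L_2(t) = (t + 1)(t - 5) / 7
Then h(t) = -9·L_0(t) + 3·L_1(t) - 2·L_2(t).
Expanding and collecting terms gives h(t) = -t^2 + 6t - 2.
Check: h(5) = 3. ✓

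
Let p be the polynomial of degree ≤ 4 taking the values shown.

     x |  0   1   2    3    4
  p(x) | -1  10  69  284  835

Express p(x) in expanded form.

Using the Lagrange interpolation formula with nodes 0, 1, 2, 3, 4:
  L_0(x) = (x - 1)(x - 2)(x - 3)(x - 4) / 24
  L_1(x) = x(x - 2)(x - 3)(x - 4) / -6
  L_2(x) = x(x - 1)(x - 3)(x - 4) / 4
  L_3(x) = x(x - 1)(x - 2)(x - 4) / -6
  L_4(x) = x(x - 1)(x - 2)(x - 3) / 24
Then p(x) = -1·L_0(x) + 10·L_1(x) + 69·L_2(x) + 284·L_3(x) + 835·L_4(x).
Expanding and collecting terms gives p(x) = 3x^4 + 3x^2 + 5x - 1.
Check: p(2) = 69. ✓

p(x) = 3x^4 + 3x^2 + 5x - 1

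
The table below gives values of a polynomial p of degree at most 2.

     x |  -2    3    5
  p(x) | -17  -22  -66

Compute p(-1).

-6

Using the Lagrange interpolation formula with nodes -2, 3, 5:
  L_0(x) = (x - 3)(x - 5) / 35
  L_1(x) = (x + 2)(x - 5) / -10
  L_2(x) = (x + 2)(x - 3) / 14
Then p(x) = -17·L_0(x) - 22·L_1(x) - 66·L_2(x).
Expanding and collecting terms gives p(x) = -3x^2 + 2x - 1.
Evaluating at x = -1: p(-1) = -6.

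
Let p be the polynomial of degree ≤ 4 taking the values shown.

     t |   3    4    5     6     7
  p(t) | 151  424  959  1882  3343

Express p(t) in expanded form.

Using the Lagrange interpolation formula with nodes 3, 4, 5, 6, 7:
  L_0(t) = (t - 4)(t - 5)(t - 6)(t - 7) / 24
  L_1(t) = (t - 3)(t - 5)(t - 6)(t - 7) / -6
  L_2(t) = (t - 3)(t - 4)(t - 6)(t - 7) / 4
  L_3(t) = (t - 3)(t - 4)(t - 5)(t - 7) / -6
  L_4(t) = (t - 3)(t - 4)(t - 5)(t - 6) / 24
Then p(t) = 151·L_0(t) + 424·L_1(t) + 959·L_2(t) + 1882·L_3(t) + 3343·L_4(t).
Expanding and collecting terms gives p(t) = t^4 + 3t^3 - 2t^2 + t + 4.
Check: p(3) = 151. ✓

p(t) = t^4 + 3t^3 - 2t^2 + t + 4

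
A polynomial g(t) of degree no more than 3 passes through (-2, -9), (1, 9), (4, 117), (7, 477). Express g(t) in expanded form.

g(t) = t^3 + 2t^2 + 5t + 1

Using the Lagrange interpolation formula with nodes -2, 1, 4, 7:
  L_0(t) = (t - 1)(t - 4)(t - 7) / -162
  L_1(t) = (t + 2)(t - 4)(t - 7) / 54
  L_2(t) = (t + 2)(t - 1)(t - 7) / -54
  L_3(t) = (t + 2)(t - 1)(t - 4) / 162
Then g(t) = -9·L_0(t) + 9·L_1(t) + 117·L_2(t) + 477·L_3(t).
Expanding and collecting terms gives g(t) = t^3 + 2t^2 + 5t + 1.
Check: g(7) = 477. ✓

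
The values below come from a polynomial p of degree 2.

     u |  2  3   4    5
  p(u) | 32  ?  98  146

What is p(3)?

60

On equispaced nodes a degree-2 polynomial has vanishing third forward difference, so
  - p(2) + 3·p(3) - 3·p(4) + p(5) = 0.
Substituting the known values and solving for p(3):
  3·p(3) = 180
  p(3) = 60.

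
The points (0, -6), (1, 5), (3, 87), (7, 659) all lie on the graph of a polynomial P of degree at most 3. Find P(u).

P(u) = u^3 + 6u^2 + 4u - 6

Using the Lagrange interpolation formula with nodes 0, 1, 3, 7:
  L_0(u) = (u - 1)(u - 3)(u - 7) / -21
  L_1(u) = u(u - 3)(u - 7) / 12
  L_2(u) = u(u - 1)(u - 7) / -24
  L_3(u) = u(u - 1)(u - 3) / 168
Then P(u) = -6·L_0(u) + 5·L_1(u) + 87·L_2(u) + 659·L_3(u).
Expanding and collecting terms gives P(u) = u^3 + 6u^2 + 4u - 6.
Check: P(0) = -6. ✓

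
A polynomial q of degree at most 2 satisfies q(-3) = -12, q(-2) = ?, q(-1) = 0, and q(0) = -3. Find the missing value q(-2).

The 3 known points determine the degree-2 polynomial uniquely.
Write q(x) = ax^2 + bx + c. Substituting each data point gives a linear system:
  9a - 3b + c = -12
  a - b + c = 0
  c = -3
Solving the system yields a = -3, b = -6, c = -3.
So q(x) = -3x^2 - 6x - 3.
Then q(-2) = -3.

-3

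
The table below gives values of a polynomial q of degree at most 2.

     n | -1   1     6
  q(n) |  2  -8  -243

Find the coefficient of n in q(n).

-5

Write q(n) = an^2 + bn + c. Substituting each data point gives a linear system:
  a - b + c = 2
  a + b + c = -8
  36a + 6b + c = -243
Solving the system yields a = -6, b = -5, c = 3.
So q(n) = -6n^2 - 5n + 3.
The coefficient of n is -5.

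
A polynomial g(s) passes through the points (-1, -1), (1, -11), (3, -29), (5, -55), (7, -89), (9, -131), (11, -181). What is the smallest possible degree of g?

Forward differences of the values at s = -1, 1, 3, 5, 7, 9, 11:
  g  : -1  -11  -29  -55  -89  -131  -181
  Δ  : -10  -18  -26  -34  -42  -50
  Δ^2: -8  -8  -8  -8  -8
  Δ^3: 0  0  0  0
  Δ^4: 0  0  0
  Δ^5: 0  0
  Δ^6: 0
The second differences are constant (-8) and nonzero, while all higher differences vanish, so the minimal degree is 2.

2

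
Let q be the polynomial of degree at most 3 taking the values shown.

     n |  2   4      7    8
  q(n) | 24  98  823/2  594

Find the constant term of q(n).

2

Write q(n) = an^3 + bn^2 + cn + d. Substituting each data point gives a linear system:
  8a + 4b + 2c + d = 24
  64a + 16b + 4c + d = 98
  343a + 49b + 7c + d = 823/2
  512a + 64b + 8c + d = 594
Solving the system yields a = 1, b = 1/2, c = 6, d = 2.
So q(n) = n³ + (1/2)n² + 6n + 2.
The constant term is 2.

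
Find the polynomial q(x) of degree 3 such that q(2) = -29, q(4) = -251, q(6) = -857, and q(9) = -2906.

q(x) = -4x^3 + x + 1

Write q(x) = ax^3 + bx^2 + cx + d. Substituting each data point gives a linear system:
  8a + 4b + 2c + d = -29
  64a + 16b + 4c + d = -251
  216a + 36b + 6c + d = -857
  729a + 81b + 9c + d = -2906
Solving the system yields a = -4, b = 0, c = 1, d = 1.
So q(x) = -4x^3 + x + 1.
Check: q(9) = -2906. ✓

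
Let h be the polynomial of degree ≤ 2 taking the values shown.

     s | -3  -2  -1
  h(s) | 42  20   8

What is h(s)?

Write h(s) = as^2 + bs + c. Substituting each data point gives a linear system:
  9a - 3b + c = 42
  4a - 2b + c = 20
  a - b + c = 8
Solving the system yields a = 5, b = 3, c = 6.
So h(s) = 5s^2 + 3s + 6.
Check: h(-3) = 42. ✓

h(s) = 5s^2 + 3s + 6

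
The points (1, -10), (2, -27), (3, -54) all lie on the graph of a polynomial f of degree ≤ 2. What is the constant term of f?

-3

Write f(s) = as^2 + bs + c. Substituting each data point gives a linear system:
  a + b + c = -10
  4a + 2b + c = -27
  9a + 3b + c = -54
Solving the system yields a = -5, b = -2, c = -3.
So f(s) = -5s^2 - 2s - 3.
The constant term is -3.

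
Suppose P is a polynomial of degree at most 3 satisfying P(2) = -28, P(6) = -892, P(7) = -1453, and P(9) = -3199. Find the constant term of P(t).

Write P(t) = at^3 + bt^2 + ct + d. Substituting each data point gives a linear system:
  8a + 4b + 2c + d = -28
  216a + 36b + 6c + d = -892
  343a + 49b + 7c + d = -1453
  729a + 81b + 9c + d = -3199
Solving the system yields a = -5, b = 6, c = -4, d = -4.
So P(t) = -5t^3 + 6t^2 - 4t - 4.
The constant term is -4.

-4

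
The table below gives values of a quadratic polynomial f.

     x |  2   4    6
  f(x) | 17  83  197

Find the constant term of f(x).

-1

Write f(x) = ax^2 + bx + c. Substituting each data point gives a linear system:
  4a + 2b + c = 17
  16a + 4b + c = 83
  36a + 6b + c = 197
Solving the system yields a = 6, b = -3, c = -1.
So f(x) = 6x² - 3x - 1.
The constant term is -1.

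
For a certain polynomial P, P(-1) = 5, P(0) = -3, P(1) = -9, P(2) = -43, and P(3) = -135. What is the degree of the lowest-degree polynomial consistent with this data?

3

Forward differences of the values at s = -1, 0, 1, 2, 3:
  P  : 5  -3  -9  -43  -135
  Δ  : -8  -6  -34  -92
  Δ^2: 2  -28  -58
  Δ^3: -30  -30
  Δ^4: 0
The third differences are constant (-30) and nonzero, while all higher differences vanish, so the minimal degree is 3.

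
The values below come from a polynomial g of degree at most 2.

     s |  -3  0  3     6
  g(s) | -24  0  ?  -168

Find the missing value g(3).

-48

The 3 known points determine the degree-2 polynomial uniquely.
Write g(s) = as^2 + bs + c. Substituting each data point gives a linear system:
  9a - 3b + c = -24
  c = 0
  36a + 6b + c = -168
Solving the system yields a = -4, b = -4, c = 0.
So g(s) = -4s² - 4s.
Then g(3) = -48.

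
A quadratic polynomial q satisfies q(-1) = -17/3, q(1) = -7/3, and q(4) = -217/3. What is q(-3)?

Using the Lagrange interpolation formula with nodes -1, 1, 4:
  L_0(t) = (t - 1)(t - 4) / 10
  L_1(t) = (t + 1)(t - 4) / -6
  L_2(t) = (t + 1)(t - 1) / 15
Then q(t) = -17/3·L_0(t) - 7/3·L_1(t) - 217/3·L_2(t).
Expanding and collecting terms gives q(t) = -5t^2 + (5/3)t + 1.
Evaluating at t = -3: q(-3) = -49.

-49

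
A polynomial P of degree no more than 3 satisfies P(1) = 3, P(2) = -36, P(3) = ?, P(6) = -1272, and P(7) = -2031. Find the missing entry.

-147

The 4 known points determine the degree-3 polynomial uniquely.
Write P(n) = an^3 + bn^2 + cn + d. Substituting each data point gives a linear system:
  a + b + c + d = 3
  8a + 4b + 2c + d = -36
  216a + 36b + 6c + d = -1272
  343a + 49b + 7c + d = -2031
Solving the system yields a = -6, b = 0, c = 3, d = 6.
So P(n) = -6n^3 + 3n + 6.
Then P(3) = -147.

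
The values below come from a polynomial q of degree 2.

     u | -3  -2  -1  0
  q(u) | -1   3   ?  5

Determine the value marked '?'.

5

On equispaced nodes a degree-2 polynomial has vanishing third forward difference, so
  - q(-3) + 3·q(-2) - 3·q(-1) + q(0) = 0.
Substituting the known values and solving for q(-1):
  -3·q(-1) = -15
  q(-1) = 5.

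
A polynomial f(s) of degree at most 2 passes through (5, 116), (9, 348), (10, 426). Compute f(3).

48

Using the Lagrange interpolation formula with nodes 5, 9, 10:
  L_0(s) = (s - 9)(s - 10) / 20
  L_1(s) = (s - 5)(s - 10) / -4
  L_2(s) = (s - 5)(s - 9) / 5
Then f(s) = 116·L_0(s) + 348·L_1(s) + 426·L_2(s).
Expanding and collecting terms gives f(s) = 4s^2 + 2s + 6.
Evaluating at s = 3: f(3) = 48.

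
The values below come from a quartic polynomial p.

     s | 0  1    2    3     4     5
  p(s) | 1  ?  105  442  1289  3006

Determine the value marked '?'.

The 5 known points determine the degree-4 polynomial uniquely.
Write p(s) = as^4 + bs^3 + cs^2 + ds + e. Substituting each data point gives a linear system:
  e = 1
  16a + 8b + 4c + 2d + e = 105
  81a + 27b + 9c + 3d + e = 442
  256a + 64b + 16c + 4d + e = 1289
  625a + 125b + 25c + 5d + e = 3006
Solving the system yields a = 4, b = 4, c = -1, d = 6, e = 1.
So p(s) = 4s^4 + 4s^3 - s^2 + 6s + 1.
Then p(1) = 14.

14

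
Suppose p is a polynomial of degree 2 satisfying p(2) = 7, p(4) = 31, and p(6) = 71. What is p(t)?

Write p(t) = at^2 + bt + c. Substituting each data point gives a linear system:
  4a + 2b + c = 7
  16a + 4b + c = 31
  36a + 6b + c = 71
Solving the system yields a = 2, b = 0, c = -1.
So p(t) = 2t² - 1.
Check: p(2) = 7. ✓

p(t) = 2t^2 - 1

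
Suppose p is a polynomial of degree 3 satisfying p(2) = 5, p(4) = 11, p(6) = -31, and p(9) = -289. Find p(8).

Using the Lagrange interpolation formula with nodes 2, 4, 6, 9:
  L_0(x) = (x - 4)(x - 6)(x - 9) / -56
  L_1(x) = (x - 2)(x - 6)(x - 9) / 20
  L_2(x) = (x - 2)(x - 4)(x - 9) / -24
  L_3(x) = (x - 2)(x - 4)(x - 6) / 105
Then p(x) = 5·L_0(x) + 11·L_1(x) - 31·L_2(x) - 289·L_3(x).
Expanding and collecting terms gives p(x) = -x³ + 6x² - 5x - 1.
Evaluating at x = 8: p(8) = -169.

-169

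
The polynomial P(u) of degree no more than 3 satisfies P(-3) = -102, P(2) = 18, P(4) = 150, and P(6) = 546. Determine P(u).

P(u) = 3u^3 - 3u^2 + 6

Write P(u) = au^3 + bu^2 + cu + d. Substituting each data point gives a linear system:
  -27a + 9b - 3c + d = -102
  8a + 4b + 2c + d = 18
  64a + 16b + 4c + d = 150
  216a + 36b + 6c + d = 546
Solving the system yields a = 3, b = -3, c = 0, d = 6.
So P(u) = 3u^3 - 3u^2 + 6.
Check: P(4) = 150. ✓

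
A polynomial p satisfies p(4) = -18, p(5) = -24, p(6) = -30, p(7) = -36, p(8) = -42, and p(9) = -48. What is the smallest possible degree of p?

Forward differences of the values at x = 4, 5, 6, 7, 8, 9:
  p  : -18  -24  -30  -36  -42  -48
  Δ  : -6  -6  -6  -6  -6
  Δ^2: 0  0  0  0
  Δ^3: 0  0  0
  Δ^4: 0  0
  Δ^5: 0
The first differences are constant (-6) and nonzero, while all higher differences vanish, so the minimal degree is 1.

1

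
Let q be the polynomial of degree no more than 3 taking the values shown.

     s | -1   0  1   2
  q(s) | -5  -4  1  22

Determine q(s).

q(s) = 2s^3 + 2s^2 + s - 4

Using the Lagrange interpolation formula with nodes -1, 0, 1, 2:
  L_0(s) = s(s - 1)(s - 2) / -6
  L_1(s) = (s + 1)(s - 1)(s - 2) / 2
  L_2(s) = (s + 1)s(s - 2) / -2
  L_3(s) = (s + 1)s(s - 1) / 6
Then q(s) = -5·L_0(s) - 4·L_1(s) + 1·L_2(s) + 22·L_3(s).
Expanding and collecting terms gives q(s) = 2s^3 + 2s^2 + s - 4.
Check: q(1) = 1. ✓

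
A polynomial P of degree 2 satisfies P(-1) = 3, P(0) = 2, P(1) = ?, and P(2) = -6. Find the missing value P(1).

The 3 known points determine the degree-2 polynomial uniquely.
Write P(s) = as^2 + bs + c. Substituting each data point gives a linear system:
  a - b + c = 3
  c = 2
  4a + 2b + c = -6
Solving the system yields a = -1, b = -2, c = 2.
So P(s) = -s² - 2s + 2.
Then P(1) = -1.

-1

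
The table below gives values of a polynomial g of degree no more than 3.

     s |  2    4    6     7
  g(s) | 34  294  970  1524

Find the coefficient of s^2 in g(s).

4

Write g(s) = as^3 + bs^2 + cs + d. Substituting each data point gives a linear system:
  8a + 4b + 2c + d = 34
  64a + 16b + 4c + d = 294
  216a + 36b + 6c + d = 970
  343a + 49b + 7c + d = 1524
Solving the system yields a = 4, b = 4, c = -6, d = -2.
So g(s) = 4s^3 + 4s^2 - 6s - 2.
The coefficient of s^2 is 4.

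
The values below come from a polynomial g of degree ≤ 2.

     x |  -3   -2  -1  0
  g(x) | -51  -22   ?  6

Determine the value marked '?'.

-3

On equispaced nodes a degree-2 polynomial has vanishing third forward difference, so
  - g(-3) + 3·g(-2) - 3·g(-1) + g(0) = 0.
Substituting the known values and solving for g(-1):
  -3·g(-1) = 9
  g(-1) = -3.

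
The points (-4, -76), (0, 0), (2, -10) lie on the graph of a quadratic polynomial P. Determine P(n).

Write P(n) = an^2 + bn + c. Substituting each data point gives a linear system:
  16a - 4b + c = -76
  c = 0
  4a + 2b + c = -10
Solving the system yields a = -4, b = 3, c = 0.
So P(n) = -4n² + 3n.
Check: P(0) = 0. ✓

P(n) = -4n^2 + 3n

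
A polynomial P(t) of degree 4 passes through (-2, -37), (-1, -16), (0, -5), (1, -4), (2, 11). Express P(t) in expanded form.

P(t) = t^4 + 2t^3 - 6t^2 + 4t - 5

Write P(t) = at^4 + bt^3 + ct^2 + dt + e. Substituting each data point gives a linear system:
  16a - 8b + 4c - 2d + e = -37
  a - b + c - d + e = -16
  e = -5
  a + b + c + d + e = -4
  16a + 8b + 4c + 2d + e = 11
Solving the system yields a = 1, b = 2, c = -6, d = 4, e = -5.
So P(t) = t^4 + 2t^3 - 6t^2 + 4t - 5.
Check: P(-1) = -16. ✓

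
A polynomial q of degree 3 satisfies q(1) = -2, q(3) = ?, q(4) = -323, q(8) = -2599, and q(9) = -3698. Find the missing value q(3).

The 4 known points determine the degree-3 polynomial uniquely.
Write q(n) = an^3 + bn^2 + cn + d. Substituting each data point gives a linear system:
  a + b + c + d = -2
  64a + 16b + 4c + d = -323
  512a + 64b + 8c + d = -2599
  729a + 81b + 9c + d = -3698
Solving the system yields a = -5, b = -1, c = 3, d = 1.
So q(n) = -5n³ - n² + 3n + 1.
Then q(3) = -134.

-134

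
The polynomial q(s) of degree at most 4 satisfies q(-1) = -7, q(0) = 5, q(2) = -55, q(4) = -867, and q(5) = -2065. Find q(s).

Using the Lagrange interpolation formula with nodes -1, 0, 2, 4, 5:
  L_0(s) = s(s - 2)(s - 4)(s - 5) / 90
  L_1(s) = (s + 1)(s - 2)(s - 4)(s - 5) / -40
  L_2(s) = (s + 1)s(s - 4)(s - 5) / 36
  L_3(s) = (s + 1)s(s - 2)(s - 5) / -40
  L_4(s) = (s + 1)s(s - 2)(s - 4) / 90
Then q(s) = -7·L_0(s) + 5·L_1(s) - 55·L_2(s) - 867·L_3(s) - 2065·L_4(s).
Expanding and collecting terms gives q(s) = -3s^4 - s^3 - 4s^2 + 6s + 5.
Check: q(2) = -55. ✓

q(s) = -3s^4 - s^3 - 4s^2 + 6s + 5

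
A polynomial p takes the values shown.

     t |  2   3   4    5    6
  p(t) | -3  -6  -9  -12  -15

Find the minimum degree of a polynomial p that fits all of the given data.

1

Forward differences of the values at t = 2, 3, 4, 5, 6:
  p  : -3  -6  -9  -12  -15
  Δ  : -3  -3  -3  -3
  Δ^2: 0  0  0
  Δ^3: 0  0
  Δ^4: 0
The first differences are constant (-3) and nonzero, while all higher differences vanish, so the minimal degree is 1.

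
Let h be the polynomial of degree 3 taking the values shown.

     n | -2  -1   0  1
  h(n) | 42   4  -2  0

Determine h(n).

h(n) = -4n^3 + 4n^2 + 2n - 2

Write h(n) = an^3 + bn^2 + cn + d. Substituting each data point gives a linear system:
  -8a + 4b - 2c + d = 42
  -a + b - c + d = 4
  d = -2
  a + b + c + d = 0
Solving the system yields a = -4, b = 4, c = 2, d = -2.
So h(n) = -4n^3 + 4n^2 + 2n - 2.
Check: h(-1) = 4. ✓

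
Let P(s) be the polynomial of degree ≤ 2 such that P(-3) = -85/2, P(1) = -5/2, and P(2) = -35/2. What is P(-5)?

Using the Lagrange interpolation formula with nodes -3, 1, 2:
  L_0(s) = (s - 1)(s - 2) / 20
  L_1(s) = (s + 3)(s - 2) / -4
  L_2(s) = (s + 3)(s - 1) / 5
Then P(s) = -85/2·L_0(s) - 5/2·L_1(s) - 35/2·L_2(s).
Expanding and collecting terms gives P(s) = -5s^2 + 5/2.
Evaluating at s = -5: P(-5) = -245/2.

-245/2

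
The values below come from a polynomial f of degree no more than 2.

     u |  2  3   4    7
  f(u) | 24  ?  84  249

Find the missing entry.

The 3 known points determine the degree-2 polynomial uniquely.
Write f(u) = au^2 + bu + c. Substituting each data point gives a linear system:
  4a + 2b + c = 24
  16a + 4b + c = 84
  49a + 7b + c = 249
Solving the system yields a = 5, b = 0, c = 4.
So f(u) = 5u² + 4.
Then f(3) = 49.

49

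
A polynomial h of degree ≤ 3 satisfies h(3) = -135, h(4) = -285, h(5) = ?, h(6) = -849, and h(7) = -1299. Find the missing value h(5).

The 4 known points determine the degree-3 polynomial uniquely.
Write h(t) = at^3 + bt^2 + ct + d. Substituting each data point gives a linear system:
  27a + 9b + 3c + d = -135
  64a + 16b + 4c + d = -285
  216a + 36b + 6c + d = -849
  343a + 49b + 7c + d = -1299
Solving the system yields a = -3, b = -5, c = -4, d = 3.
So h(t) = -3t^3 - 5t^2 - 4t + 3.
Then h(5) = -517.

-517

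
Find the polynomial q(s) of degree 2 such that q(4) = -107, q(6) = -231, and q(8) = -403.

q(s) = -6s^2 - 2s - 3

Write q(s) = as^2 + bs + c. Substituting each data point gives a linear system:
  16a + 4b + c = -107
  36a + 6b + c = -231
  64a + 8b + c = -403
Solving the system yields a = -6, b = -2, c = -3.
So q(s) = -6s^2 - 2s - 3.
Check: q(8) = -403. ✓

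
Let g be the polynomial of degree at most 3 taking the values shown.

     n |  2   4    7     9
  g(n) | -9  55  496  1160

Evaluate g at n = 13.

3808

Using the Lagrange interpolation formula with nodes 2, 4, 7, 9:
  L_0(n) = (n - 4)(n - 7)(n - 9) / -70
  L_1(n) = (n - 2)(n - 7)(n - 9) / 30
  L_2(n) = (n - 2)(n - 4)(n - 9) / -30
  L_3(n) = (n - 2)(n - 4)(n - 7) / 70
Then g(n) = -9·L_0(n) + 55·L_1(n) + 496·L_2(n) + 1160·L_3(n).
Expanding and collecting terms gives g(n) = 2n^3 - 3n^2 - 6n - 1.
Evaluating at n = 13: g(13) = 3808.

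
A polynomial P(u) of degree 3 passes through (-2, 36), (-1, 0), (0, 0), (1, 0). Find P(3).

-144

Using the Lagrange interpolation formula with nodes -2, -1, 0, 1:
  L_0(u) = (u + 1)u(u - 1) / -6
  L_1(u) = (u + 2)u(u - 1) / 2
  L_2(u) = (u + 2)(u + 1)(u - 1) / -2
  L_3(u) = (u + 2)(u + 1)u / 6
Then P(u) = 36·L_0(u) + 0·L_1(u) + 0·L_2(u) + 0·L_3(u).
Expanding and collecting terms gives P(u) = -6u^3 + 6u.
Evaluating at u = 3: P(3) = -144.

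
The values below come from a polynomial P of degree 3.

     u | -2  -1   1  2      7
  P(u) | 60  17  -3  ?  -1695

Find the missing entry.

-40

The 4 known points determine the degree-3 polynomial uniquely.
Write P(u) = au^3 + bu^2 + cu + d. Substituting each data point gives a linear system:
  -8a + 4b - 2c + d = 60
  -a + b - c + d = 17
  a + b + c + d = -3
  343a + 49b + 7c + d = -1695
Solving the system yields a = -5, b = 1, c = -5, d = 6.
So P(u) = -5u^3 + u^2 - 5u + 6.
Then P(2) = -40.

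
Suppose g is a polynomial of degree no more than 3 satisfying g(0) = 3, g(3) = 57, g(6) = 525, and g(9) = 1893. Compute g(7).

857

Forward differences of the values at x = 0, 3, 6, 9:
  g  : 3  57  525  1893
  Δ  : 54  468  1368
  Δ^2: 414  900
  Δ^3: 486
The third differences are constant, confirming degree 3.
Interpolating (Newton forward form) and evaluating at x = 7 gives g(7) = 857.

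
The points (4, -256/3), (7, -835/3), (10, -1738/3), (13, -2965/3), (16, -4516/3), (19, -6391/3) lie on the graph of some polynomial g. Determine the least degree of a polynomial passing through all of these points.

Forward differences of the values at x = 4, 7, 10, 13, 16, 19:
  g  : -256/3  -835/3  -1738/3  -2965/3  -4516/3  -6391/3
  Δ  : -193  -301  -409  -517  -625
  Δ^2: -108  -108  -108  -108
  Δ^3: 0  0  0
  Δ^4: 0  0
  Δ^5: 0
The second differences are constant (-108) and nonzero, while all higher differences vanish, so the minimal degree is 2.

2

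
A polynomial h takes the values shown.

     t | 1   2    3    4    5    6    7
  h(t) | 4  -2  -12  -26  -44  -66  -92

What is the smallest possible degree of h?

2

Forward differences of the values at t = 1, 2, 3, 4, 5, 6, 7:
  h  : 4  -2  -12  -26  -44  -66  -92
  Δ  : -6  -10  -14  -18  -22  -26
  Δ^2: -4  -4  -4  -4  -4
  Δ^3: 0  0  0  0
  Δ^4: 0  0  0
  Δ^5: 0  0
  Δ^6: 0
The second differences are constant (-4) and nonzero, while all higher differences vanish, so the minimal degree is 2.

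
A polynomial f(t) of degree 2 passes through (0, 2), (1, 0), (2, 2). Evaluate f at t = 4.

18

Using the Lagrange interpolation formula with nodes 0, 1, 2:
  L_0(t) = (t - 1)(t - 2) / 2
  L_1(t) = t(t - 2) / -1
  L_2(t) = t(t - 1) / 2
Then f(t) = 2·L_0(t) + 0·L_1(t) + 2·L_2(t).
Expanding and collecting terms gives f(t) = 2t² - 4t + 2.
Evaluating at t = 4: f(4) = 18.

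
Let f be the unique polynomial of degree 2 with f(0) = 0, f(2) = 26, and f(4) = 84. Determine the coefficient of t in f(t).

5

Write f(t) = at^2 + bt + c. Substituting each data point gives a linear system:
  c = 0
  4a + 2b + c = 26
  16a + 4b + c = 84
Solving the system yields a = 4, b = 5, c = 0.
So f(t) = 4t^2 + 5t.
The coefficient of t is 5.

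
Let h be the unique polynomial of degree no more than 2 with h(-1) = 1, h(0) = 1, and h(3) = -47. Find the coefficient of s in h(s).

-4

Write h(s) = as^2 + bs + c. Substituting each data point gives a linear system:
  a - b + c = 1
  c = 1
  9a + 3b + c = -47
Solving the system yields a = -4, b = -4, c = 1.
So h(s) = -4s² - 4s + 1.
The coefficient of s is -4.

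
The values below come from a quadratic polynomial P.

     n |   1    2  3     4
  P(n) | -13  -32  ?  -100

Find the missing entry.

On equispaced nodes a degree-2 polynomial has vanishing third forward difference, so
  - P(1) + 3·P(2) - 3·P(3) + P(4) = 0.
Substituting the known values and solving for P(3):
  -3·P(3) = 183
  P(3) = -61.

-61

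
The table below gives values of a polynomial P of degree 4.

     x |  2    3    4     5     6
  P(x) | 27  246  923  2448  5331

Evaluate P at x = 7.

10202

Forward differences of the values at x = 2, 3, 4, 5, 6:
  P  : 27  246  923  2448  5331
  Δ  : 219  677  1525  2883
  Δ^2: 458  848  1358
  Δ^3: 390  510
  Δ^4: 120
The fourth differences are constant, confirming degree 4.
Interpolating (Newton forward form) and evaluating at x = 7 gives P(7) = 10202.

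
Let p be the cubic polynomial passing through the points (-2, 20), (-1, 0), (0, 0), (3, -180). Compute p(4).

-400

Using the Lagrange interpolation formula with nodes -2, -1, 0, 3:
  L_0(x) = (x + 1)x(x - 3) / -10
  L_1(x) = (x + 2)x(x - 3) / 4
  L_2(x) = (x + 2)(x + 1)(x - 3) / -6
  L_3(x) = (x + 2)(x + 1)x / 60
Then p(x) = 20·L_0(x) + 0·L_1(x) + 0·L_2(x) - 180·L_3(x).
Expanding and collecting terms gives p(x) = -5x³ - 5x².
Evaluating at x = 4: p(4) = -400.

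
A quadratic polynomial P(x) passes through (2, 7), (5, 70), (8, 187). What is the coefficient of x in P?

Write P(x) = ax^2 + bx + c. Substituting each data point gives a linear system:
  4a + 2b + c = 7
  25a + 5b + c = 70
  64a + 8b + c = 187
Solving the system yields a = 3, b = 0, c = -5.
So P(x) = 3x² - 5.
The coefficient of x is 0.

0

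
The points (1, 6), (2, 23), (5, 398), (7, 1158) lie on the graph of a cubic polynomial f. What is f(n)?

Write f(n) = an^3 + bn^2 + cn + d. Substituting each data point gives a linear system:
  a + b + c + d = 6
  8a + 4b + 2c + d = 23
  125a + 25b + 5c + d = 398
  343a + 49b + 7c + d = 1158
Solving the system yields a = 4, b = -5, c = 4, d = 3.
So f(n) = 4n^3 - 5n^2 + 4n + 3.
Check: f(1) = 6. ✓

f(n) = 4n^3 - 5n^2 + 4n + 3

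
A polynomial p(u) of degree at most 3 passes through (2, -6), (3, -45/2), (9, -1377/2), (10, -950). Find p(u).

p(u) = -u^3 + (1/2)u^2

Using the Lagrange interpolation formula with nodes 2, 3, 9, 10:
  L_0(u) = (u - 3)(u - 9)(u - 10) / -56
  L_1(u) = (u - 2)(u - 9)(u - 10) / 42
  L_2(u) = (u - 2)(u - 3)(u - 10) / -42
  L_3(u) = (u - 2)(u - 3)(u - 9) / 56
Then p(u) = -6·L_0(u) - 45/2·L_1(u) - 1377/2·L_2(u) - 950·L_3(u).
Expanding and collecting terms gives p(u) = -u^3 + (1/2)u^2.
Check: p(9) = -1377/2. ✓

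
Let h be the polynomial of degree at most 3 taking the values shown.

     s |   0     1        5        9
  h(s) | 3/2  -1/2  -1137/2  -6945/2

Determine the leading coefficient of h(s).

-5

Write h(s) = as^3 + bs^2 + cs + d. Substituting each data point gives a linear system:
  d = 3/2
  a + b + c + d = -1/2
  125a + 25b + 5c + d = -1137/2
  729a + 81b + 9c + d = -6945/2
Solving the system yields a = -5, b = 2, c = 1, d = 3/2.
So h(s) = -5s³ + 2s² + s + 3/2.
The leading coefficient is -5.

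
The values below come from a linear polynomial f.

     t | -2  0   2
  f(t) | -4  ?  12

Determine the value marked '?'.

The 2 known points determine the degree-1 polynomial uniquely.
Write f(t) = at + b. Substituting each data point gives a linear system:
  -2a + b = -4
  2a + b = 12
Solving the system yields a = 4, b = 4.
So f(t) = 4t + 4.
Then f(0) = 4.

4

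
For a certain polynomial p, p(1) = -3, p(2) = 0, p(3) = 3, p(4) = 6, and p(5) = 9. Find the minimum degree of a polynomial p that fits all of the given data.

Forward differences of the values at s = 1, 2, 3, 4, 5:
  p  : -3  0  3  6  9
  Δ  : 3  3  3  3
  Δ^2: 0  0  0
  Δ^3: 0  0
  Δ^4: 0
The first differences are constant (3) and nonzero, while all higher differences vanish, so the minimal degree is 1.

1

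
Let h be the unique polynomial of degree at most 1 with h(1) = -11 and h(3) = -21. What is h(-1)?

Using the Lagrange interpolation formula with nodes 1, 3:
  L_0(n) = (n - 3) / -2
  L_1(n) = (n - 1) / 2
Then h(n) = -11·L_0(n) - 21·L_1(n).
Expanding and collecting terms gives h(n) = -5n - 6.
Evaluating at n = -1: h(-1) = -1.

-1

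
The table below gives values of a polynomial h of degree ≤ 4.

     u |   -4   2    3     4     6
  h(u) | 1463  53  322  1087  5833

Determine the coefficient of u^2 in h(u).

Write h(u) = au^4 + bu^3 + cu^2 + du + e. Substituting each data point gives a linear system:
  256a - 64b + 16c - 4d + e = 1463
  16a + 8b + 4c + 2d + e = 53
  81a + 27b + 9c + 3d + e = 322
  256a + 64b + 16c + 4d + e = 1087
  1296a + 216b + 36c + 6d + e = 5833
Solving the system yields a = 5, b = -3, c = 0, d = 1, e = -5.
So h(u) = 5u^4 - 3u^3 + u - 5.
The coefficient of u^2 is 0.

0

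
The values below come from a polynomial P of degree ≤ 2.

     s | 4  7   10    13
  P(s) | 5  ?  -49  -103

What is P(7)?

-13

On equispaced nodes a degree-2 polynomial has vanishing third forward difference, so
  - P(4) + 3·P(7) - 3·P(10) + P(13) = 0.
Substituting the known values and solving for P(7):
  3·P(7) = -39
  P(7) = -13.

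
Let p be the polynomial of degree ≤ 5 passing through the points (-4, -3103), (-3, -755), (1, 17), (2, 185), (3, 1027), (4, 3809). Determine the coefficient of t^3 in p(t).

Write p(t) = at^5 + bt^4 + ct^3 + dt^2 + et + k. Substituting each data point gives a linear system:
  -1024a + 256b - 64c + 16d - 4e + k = -3103
  -243a + 81b - 27c + 9d - 3e + k = -755
  a + b + c + d + e + k = 17
  32a + 16b + 8c + 4d + 2e + k = 185
  243a + 81b + 27c + 9d + 3e + k = 1027
  1024a + 256b + 64c + 16d + 4e + k = 3809
Solving the system yields a = 3, b = 1, c = 6, d = 6, e = 0, k = 1.
So p(t) = 3t⁵ + t⁴ + 6t³ + 6t² + 1.
The coefficient of t^3 is 6.

6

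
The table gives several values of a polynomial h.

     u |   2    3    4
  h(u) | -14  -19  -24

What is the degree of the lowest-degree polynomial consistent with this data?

Forward differences of the values at u = 2, 3, 4:
  h  : -14  -19  -24
  Δ  : -5  -5
  Δ^2: 0
The first differences are constant (-5) and nonzero, while all higher differences vanish, so the minimal degree is 1.

1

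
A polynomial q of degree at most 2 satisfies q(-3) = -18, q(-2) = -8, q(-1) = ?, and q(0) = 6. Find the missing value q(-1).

0

On equispaced nodes a degree-2 polynomial has vanishing third forward difference, so
  - q(-3) + 3·q(-2) - 3·q(-1) + q(0) = 0.
Substituting the known values and solving for q(-1):
  -3·q(-1) = 0
  q(-1) = 0.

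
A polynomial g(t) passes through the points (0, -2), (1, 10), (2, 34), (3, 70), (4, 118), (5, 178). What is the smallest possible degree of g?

Forward differences of the values at t = 0, 1, 2, 3, 4, 5:
  g  : -2  10  34  70  118  178
  Δ  : 12  24  36  48  60
  Δ^2: 12  12  12  12
  Δ^3: 0  0  0
  Δ^4: 0  0
  Δ^5: 0
The second differences are constant (12) and nonzero, while all higher differences vanish, so the minimal degree is 2.

2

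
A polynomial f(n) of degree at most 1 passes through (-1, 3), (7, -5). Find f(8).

-6

Write f(n) = an + b. Substituting each data point gives a linear system:
  -a + b = 3
  7a + b = -5
Solving the system yields a = -1, b = 2.
So f(n) = -n + 2.
Then f(8) = -6.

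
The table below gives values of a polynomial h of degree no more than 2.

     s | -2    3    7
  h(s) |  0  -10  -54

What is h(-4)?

Using the Lagrange interpolation formula with nodes -2, 3, 7:
  L_0(s) = (s - 3)(s - 7) / 45
  L_1(s) = (s + 2)(s - 7) / -20
  L_2(s) = (s + 2)(s - 3) / 36
Then h(s) = 0·L_0(s) - 10·L_1(s) - 54·L_2(s).
Expanding and collecting terms gives h(s) = -s^2 - s + 2.
Evaluating at s = -4: h(-4) = -10.

-10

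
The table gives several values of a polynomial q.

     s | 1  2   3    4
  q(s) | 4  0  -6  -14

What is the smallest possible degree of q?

Forward differences of the values at s = 1, 2, 3, 4:
  q  : 4  0  -6  -14
  Δ  : -4  -6  -8
  Δ^2: -2  -2
  Δ^3: 0
The second differences are constant (-2) and nonzero, while all higher differences vanish, so the minimal degree is 2.

2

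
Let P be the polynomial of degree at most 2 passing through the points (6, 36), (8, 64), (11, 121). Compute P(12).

Using the Lagrange interpolation formula with nodes 6, 8, 11:
  L_0(x) = (x - 8)(x - 11) / 10
  L_1(x) = (x - 6)(x - 11) / -6
  L_2(x) = (x - 6)(x - 8) / 15
Then P(x) = 36·L_0(x) + 64·L_1(x) + 121·L_2(x).
Expanding and collecting terms gives P(x) = x².
Evaluating at x = 12: P(12) = 144.

144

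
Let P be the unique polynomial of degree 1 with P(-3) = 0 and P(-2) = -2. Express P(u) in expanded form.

P(u) = -2u - 6

Using the Lagrange interpolation formula with nodes -3, -2:
  L_0(u) = (u + 2) / -1
  L_1(u) = (u + 3) / 1
Then P(u) = 0·L_0(u) - 2·L_1(u).
Expanding and collecting terms gives P(u) = -2u - 6.
Check: P(-3) = 0. ✓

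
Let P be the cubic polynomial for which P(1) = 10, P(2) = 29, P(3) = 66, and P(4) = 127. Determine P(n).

Using the Lagrange interpolation formula with nodes 1, 2, 3, 4:
  L_0(n) = (n - 2)(n - 3)(n - 4) / -6
  L_1(n) = (n - 1)(n - 3)(n - 4) / 2
  L_2(n) = (n - 1)(n - 2)(n - 4) / -2
  L_3(n) = (n - 1)(n - 2)(n - 3) / 6
Then P(n) = 10·L_0(n) + 29·L_1(n) + 66·L_2(n) + 127·L_3(n).
Expanding and collecting terms gives P(n) = n³ + 3n² + 3n + 3.
Check: P(2) = 29. ✓

P(n) = n^3 + 3n^2 + 3n + 3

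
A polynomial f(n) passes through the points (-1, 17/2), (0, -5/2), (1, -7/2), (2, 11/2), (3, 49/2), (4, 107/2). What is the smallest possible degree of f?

Forward differences of the values at n = -1, 0, 1, 2, 3, 4:
  f  : 17/2  -5/2  -7/2  11/2  49/2  107/2
  Δ  : -11  -1  9  19  29
  Δ^2: 10  10  10  10
  Δ^3: 0  0  0
  Δ^4: 0  0
  Δ^5: 0
The second differences are constant (10) and nonzero, while all higher differences vanish, so the minimal degree is 2.

2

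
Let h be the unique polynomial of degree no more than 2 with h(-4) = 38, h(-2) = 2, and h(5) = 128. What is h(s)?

h(s) = 4s^2 + 6s - 2

Write h(s) = as^2 + bs + c. Substituting each data point gives a linear system:
  16a - 4b + c = 38
  4a - 2b + c = 2
  25a + 5b + c = 128
Solving the system yields a = 4, b = 6, c = -2.
So h(s) = 4s^2 + 6s - 2.
Check: h(-4) = 38. ✓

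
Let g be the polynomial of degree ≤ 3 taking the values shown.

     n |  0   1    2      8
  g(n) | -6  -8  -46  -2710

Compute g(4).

Write g(n) = an^3 + bn^2 + cn + d. Substituting each data point gives a linear system:
  d = -6
  a + b + c + d = -8
  8a + 4b + 2c + d = -46
  512a + 64b + 8c + d = -2710
Solving the system yields a = -5, b = -3, c = 6, d = -6.
So g(n) = -5n³ - 3n² + 6n - 6.
Then g(4) = -350.

-350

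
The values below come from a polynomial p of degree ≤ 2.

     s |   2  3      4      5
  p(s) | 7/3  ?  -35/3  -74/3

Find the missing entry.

On equispaced nodes a degree-2 polynomial has vanishing third forward difference, so
  - p(2) + 3·p(3) - 3·p(4) + p(5) = 0.
Substituting the known values and solving for p(3):
  3·p(3) = -8
  p(3) = -8/3.

-8/3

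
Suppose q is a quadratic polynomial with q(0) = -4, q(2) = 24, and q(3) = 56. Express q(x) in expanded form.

Write q(x) = ax^2 + bx + c. Substituting each data point gives a linear system:
  c = -4
  4a + 2b + c = 24
  9a + 3b + c = 56
Solving the system yields a = 6, b = 2, c = -4.
So q(x) = 6x^2 + 2x - 4.
Check: q(3) = 56. ✓

q(x) = 6x^2 + 2x - 4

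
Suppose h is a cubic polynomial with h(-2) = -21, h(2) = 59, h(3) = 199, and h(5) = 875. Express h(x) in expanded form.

Write h(x) = ax^3 + bx^2 + cx + d. Substituting each data point gives a linear system:
  -8a + 4b - 2c + d = -21
  8a + 4b + 2c + d = 59
  27a + 9b + 3c + d = 199
  125a + 25b + 5c + d = 875
Solving the system yields a = 6, b = 6, c = -4, d = -5.
So h(x) = 6x³ + 6x² - 4x - 5.
Check: h(3) = 199. ✓

h(x) = 6x^3 + 6x^2 - 4x - 5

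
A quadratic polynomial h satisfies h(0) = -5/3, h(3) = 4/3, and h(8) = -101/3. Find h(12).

-293/3

Using the Lagrange interpolation formula with nodes 0, 3, 8:
  L_0(u) = (u - 3)(u - 8) / 24
  L_1(u) = u(u - 8) / -15
  L_2(u) = u(u - 3) / 40
Then h(u) = -5/3·L_0(u) + 4/3·L_1(u) - 101/3·L_2(u).
Expanding and collecting terms gives h(u) = -u² + 4u - 5/3.
Evaluating at u = 12: h(12) = -293/3.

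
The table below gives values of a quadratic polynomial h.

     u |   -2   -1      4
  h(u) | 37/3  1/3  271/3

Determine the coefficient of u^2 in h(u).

Write h(u) = au^2 + bu + c. Substituting each data point gives a linear system:
  4a - 2b + c = 37/3
  a - b + c = 1/3
  16a + 4b + c = 271/3
Solving the system yields a = 5, b = 3, c = -5/3.
So h(u) = 5u² + 3u - 5/3.
The leading coefficient is 5.

5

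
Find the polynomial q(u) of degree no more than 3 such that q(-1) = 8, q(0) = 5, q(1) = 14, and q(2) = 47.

q(u) = 2u^3 + 6u^2 + u + 5

Write q(u) = au^3 + bu^2 + cu + d. Substituting each data point gives a linear system:
  -a + b - c + d = 8
  d = 5
  a + b + c + d = 14
  8a + 4b + 2c + d = 47
Solving the system yields a = 2, b = 6, c = 1, d = 5.
So q(u) = 2u³ + 6u² + u + 5.
Check: q(2) = 47. ✓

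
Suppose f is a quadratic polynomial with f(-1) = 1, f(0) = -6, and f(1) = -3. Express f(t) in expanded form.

f(t) = 5t^2 - 2t - 6

Using the Lagrange interpolation formula with nodes -1, 0, 1:
  L_0(t) = t(t - 1) / 2
  L_1(t) = (t + 1)(t - 1) / -1
  L_2(t) = (t + 1)t / 2
Then f(t) = 1·L_0(t) - 6·L_1(t) - 3·L_2(t).
Expanding and collecting terms gives f(t) = 5t^2 - 2t - 6.
Check: f(-1) = 1. ✓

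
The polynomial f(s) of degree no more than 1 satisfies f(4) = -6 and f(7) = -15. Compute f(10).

-24

Using the Lagrange interpolation formula with nodes 4, 7:
  L_0(s) = (s - 7) / -3
  L_1(s) = (s - 4) / 3
Then f(s) = -6·L_0(s) - 15·L_1(s).
Expanding and collecting terms gives f(s) = -3s + 6.
Evaluating at s = 10: f(10) = -24.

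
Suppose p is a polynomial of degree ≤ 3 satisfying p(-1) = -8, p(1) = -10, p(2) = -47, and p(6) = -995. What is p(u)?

p(u) = -4u^3 - 4u^2 + 3u - 5

Write p(u) = au^3 + bu^2 + cu + d. Substituting each data point gives a linear system:
  -a + b - c + d = -8
  a + b + c + d = -10
  8a + 4b + 2c + d = -47
  216a + 36b + 6c + d = -995
Solving the system yields a = -4, b = -4, c = 3, d = -5.
So p(u) = -4u^3 - 4u^2 + 3u - 5.
Check: p(2) = -47. ✓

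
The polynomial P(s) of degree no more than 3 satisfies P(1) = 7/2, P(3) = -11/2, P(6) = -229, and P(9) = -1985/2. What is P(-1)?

Write P(s) = as^3 + bs^2 + cs + d. Substituting each data point gives a linear system:
  a + b + c + d = 7/2
  27a + 9b + 3c + d = -11/2
  216a + 36b + 6c + d = -229
  729a + 81b + 9c + d = -1985/2
Solving the system yields a = -2, b = 6, c = -5/2, d = 2.
So P(s) = -2s^3 + 6s^2 - (5/2)s + 2.
Then P(-1) = 25/2.

25/2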